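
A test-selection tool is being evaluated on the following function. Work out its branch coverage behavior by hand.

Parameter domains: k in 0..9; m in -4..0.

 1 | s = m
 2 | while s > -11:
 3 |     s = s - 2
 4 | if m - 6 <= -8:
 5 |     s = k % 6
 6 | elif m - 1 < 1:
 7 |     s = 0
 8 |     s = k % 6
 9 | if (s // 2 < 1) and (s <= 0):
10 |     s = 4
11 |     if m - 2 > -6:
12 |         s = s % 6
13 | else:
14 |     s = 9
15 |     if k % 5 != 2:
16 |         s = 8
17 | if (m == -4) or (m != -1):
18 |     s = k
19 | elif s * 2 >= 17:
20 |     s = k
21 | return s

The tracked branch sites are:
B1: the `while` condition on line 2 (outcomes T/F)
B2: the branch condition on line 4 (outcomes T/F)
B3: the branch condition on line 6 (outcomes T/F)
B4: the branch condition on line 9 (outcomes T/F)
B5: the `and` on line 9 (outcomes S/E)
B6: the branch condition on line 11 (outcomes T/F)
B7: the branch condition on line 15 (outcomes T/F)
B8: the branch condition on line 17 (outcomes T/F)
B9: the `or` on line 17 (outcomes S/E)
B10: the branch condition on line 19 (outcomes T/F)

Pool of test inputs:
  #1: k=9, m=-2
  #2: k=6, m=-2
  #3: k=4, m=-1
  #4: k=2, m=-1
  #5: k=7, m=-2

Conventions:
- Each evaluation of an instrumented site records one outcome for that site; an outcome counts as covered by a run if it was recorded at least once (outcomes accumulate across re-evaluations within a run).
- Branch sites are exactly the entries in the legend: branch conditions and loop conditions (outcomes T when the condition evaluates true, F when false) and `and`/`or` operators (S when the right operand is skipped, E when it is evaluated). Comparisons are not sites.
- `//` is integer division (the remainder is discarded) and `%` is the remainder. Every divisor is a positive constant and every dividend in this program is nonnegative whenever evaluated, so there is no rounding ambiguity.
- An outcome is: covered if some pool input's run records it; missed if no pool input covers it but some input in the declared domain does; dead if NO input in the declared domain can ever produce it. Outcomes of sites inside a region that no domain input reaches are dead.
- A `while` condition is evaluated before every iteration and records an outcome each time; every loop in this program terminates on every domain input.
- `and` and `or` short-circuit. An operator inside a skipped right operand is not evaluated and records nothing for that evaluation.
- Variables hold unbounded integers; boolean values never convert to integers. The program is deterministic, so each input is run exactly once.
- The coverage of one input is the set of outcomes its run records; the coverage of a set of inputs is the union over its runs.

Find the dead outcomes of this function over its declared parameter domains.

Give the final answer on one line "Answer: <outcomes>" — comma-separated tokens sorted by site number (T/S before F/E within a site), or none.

running all 50 domain inputs and tallying outcomes:
  B3=F: zero occurrences over every domain input -> dead
  reachable outcomes have witnesses, e.g. B1=T (e.g. k=0, m=-4), B1=F (e.g. k=0, m=-4), B2=T (e.g. k=0, m=-4), B2=F (e.g. k=0, m=-1)

Answer: B3=F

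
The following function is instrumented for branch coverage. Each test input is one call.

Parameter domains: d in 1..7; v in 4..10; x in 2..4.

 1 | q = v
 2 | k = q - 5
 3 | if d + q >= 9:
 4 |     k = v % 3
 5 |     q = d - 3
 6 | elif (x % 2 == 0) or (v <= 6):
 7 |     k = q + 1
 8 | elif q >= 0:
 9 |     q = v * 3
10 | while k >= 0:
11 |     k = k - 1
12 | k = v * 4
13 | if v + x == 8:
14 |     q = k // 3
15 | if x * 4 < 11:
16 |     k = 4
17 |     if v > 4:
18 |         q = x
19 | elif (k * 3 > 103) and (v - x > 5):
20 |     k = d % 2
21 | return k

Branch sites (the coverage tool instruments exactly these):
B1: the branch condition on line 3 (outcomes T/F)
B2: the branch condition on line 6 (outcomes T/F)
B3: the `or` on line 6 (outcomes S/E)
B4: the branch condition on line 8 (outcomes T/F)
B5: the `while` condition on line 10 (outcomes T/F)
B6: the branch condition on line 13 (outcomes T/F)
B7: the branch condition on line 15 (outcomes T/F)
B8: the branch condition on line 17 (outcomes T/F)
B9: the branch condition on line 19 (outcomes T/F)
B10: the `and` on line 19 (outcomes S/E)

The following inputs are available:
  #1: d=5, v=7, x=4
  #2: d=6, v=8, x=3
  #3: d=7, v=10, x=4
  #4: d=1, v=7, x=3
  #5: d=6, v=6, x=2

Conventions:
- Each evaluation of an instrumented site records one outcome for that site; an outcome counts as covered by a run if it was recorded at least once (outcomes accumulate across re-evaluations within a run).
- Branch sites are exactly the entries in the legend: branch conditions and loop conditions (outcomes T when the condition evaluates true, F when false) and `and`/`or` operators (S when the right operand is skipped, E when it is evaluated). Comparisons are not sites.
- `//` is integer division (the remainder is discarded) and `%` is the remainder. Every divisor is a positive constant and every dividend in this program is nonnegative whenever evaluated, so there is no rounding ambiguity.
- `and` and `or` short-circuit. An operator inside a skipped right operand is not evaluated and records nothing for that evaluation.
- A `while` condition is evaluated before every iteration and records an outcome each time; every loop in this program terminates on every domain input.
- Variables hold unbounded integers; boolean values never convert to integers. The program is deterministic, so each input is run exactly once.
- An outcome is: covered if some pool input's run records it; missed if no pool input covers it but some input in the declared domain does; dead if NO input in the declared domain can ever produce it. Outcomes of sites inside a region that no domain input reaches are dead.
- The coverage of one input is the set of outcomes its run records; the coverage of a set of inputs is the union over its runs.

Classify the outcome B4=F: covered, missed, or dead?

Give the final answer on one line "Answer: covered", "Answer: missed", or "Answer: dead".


no pool input records B4=F
checking all 147 inputs in the declared domain: B4=F is never recorded -> dead
Answer: dead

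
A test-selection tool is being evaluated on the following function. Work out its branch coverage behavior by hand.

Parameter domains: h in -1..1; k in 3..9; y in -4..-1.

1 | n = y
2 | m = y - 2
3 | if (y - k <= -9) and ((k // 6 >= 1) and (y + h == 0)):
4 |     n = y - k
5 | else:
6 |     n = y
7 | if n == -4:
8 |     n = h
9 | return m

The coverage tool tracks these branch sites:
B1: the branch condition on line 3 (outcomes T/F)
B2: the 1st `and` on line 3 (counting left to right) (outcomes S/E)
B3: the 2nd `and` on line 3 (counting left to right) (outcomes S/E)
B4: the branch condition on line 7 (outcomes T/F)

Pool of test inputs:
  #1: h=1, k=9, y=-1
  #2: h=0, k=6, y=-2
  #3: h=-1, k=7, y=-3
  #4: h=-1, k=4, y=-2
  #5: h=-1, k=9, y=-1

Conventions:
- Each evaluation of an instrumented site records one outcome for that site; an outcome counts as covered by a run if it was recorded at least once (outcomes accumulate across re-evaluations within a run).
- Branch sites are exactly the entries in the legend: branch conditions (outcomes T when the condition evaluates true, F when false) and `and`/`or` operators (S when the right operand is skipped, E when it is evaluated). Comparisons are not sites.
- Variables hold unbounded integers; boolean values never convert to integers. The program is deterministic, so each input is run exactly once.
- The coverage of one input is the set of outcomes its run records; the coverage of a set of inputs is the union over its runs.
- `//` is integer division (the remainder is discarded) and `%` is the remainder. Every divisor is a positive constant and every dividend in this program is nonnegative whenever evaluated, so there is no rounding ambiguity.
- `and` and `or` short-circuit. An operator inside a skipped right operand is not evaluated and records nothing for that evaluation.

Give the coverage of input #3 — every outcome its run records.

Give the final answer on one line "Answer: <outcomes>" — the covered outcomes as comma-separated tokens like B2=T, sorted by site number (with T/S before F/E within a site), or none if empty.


Tracing the run of input #3 (h=-1, k=7, y=-3):
  B2->E, B3->E, B1->F, B4->F
collecting distinct outcomes: B1=F, B2=E, B3=E, B4=F
Answer: B1=F, B2=E, B3=E, B4=F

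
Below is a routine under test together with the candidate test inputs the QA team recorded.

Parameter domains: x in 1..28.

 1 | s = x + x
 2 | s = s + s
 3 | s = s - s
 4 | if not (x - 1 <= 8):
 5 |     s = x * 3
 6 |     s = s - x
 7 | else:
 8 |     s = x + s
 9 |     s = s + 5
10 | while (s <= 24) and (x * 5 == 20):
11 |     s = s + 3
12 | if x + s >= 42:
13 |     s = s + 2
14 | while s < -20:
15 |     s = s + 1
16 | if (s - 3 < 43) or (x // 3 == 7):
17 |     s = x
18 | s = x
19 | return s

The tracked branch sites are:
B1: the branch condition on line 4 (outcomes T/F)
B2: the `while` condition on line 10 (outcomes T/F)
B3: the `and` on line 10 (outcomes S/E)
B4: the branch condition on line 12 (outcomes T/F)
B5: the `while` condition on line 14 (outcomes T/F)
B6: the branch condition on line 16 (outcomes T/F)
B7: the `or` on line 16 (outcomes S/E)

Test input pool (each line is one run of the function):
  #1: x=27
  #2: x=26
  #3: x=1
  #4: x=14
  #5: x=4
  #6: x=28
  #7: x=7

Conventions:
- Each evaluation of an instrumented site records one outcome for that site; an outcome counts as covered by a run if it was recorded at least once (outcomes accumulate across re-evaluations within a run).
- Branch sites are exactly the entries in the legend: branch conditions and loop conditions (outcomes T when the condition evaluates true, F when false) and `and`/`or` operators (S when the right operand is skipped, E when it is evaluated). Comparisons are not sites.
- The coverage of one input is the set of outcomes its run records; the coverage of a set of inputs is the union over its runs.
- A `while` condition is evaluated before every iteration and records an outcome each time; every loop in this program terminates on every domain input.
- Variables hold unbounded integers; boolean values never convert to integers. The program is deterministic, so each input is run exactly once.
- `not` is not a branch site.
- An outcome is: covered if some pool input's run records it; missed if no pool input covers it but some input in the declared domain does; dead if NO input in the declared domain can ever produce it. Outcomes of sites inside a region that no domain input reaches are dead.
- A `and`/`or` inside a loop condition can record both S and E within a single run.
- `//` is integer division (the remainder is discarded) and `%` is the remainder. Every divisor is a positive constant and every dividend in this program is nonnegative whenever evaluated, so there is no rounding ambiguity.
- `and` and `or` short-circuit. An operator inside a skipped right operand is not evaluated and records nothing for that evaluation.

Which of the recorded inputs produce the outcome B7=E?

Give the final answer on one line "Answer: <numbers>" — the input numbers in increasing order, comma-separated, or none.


input #1 (x=27): produces B7=E
input #2 (x=26): produces B7=E
input #3 (x=1): does not produce B7=E
input #4 (x=14): does not produce B7=E
input #5 (x=4): does not produce B7=E
input #6 (x=28): produces B7=E
input #7 (x=7): does not produce B7=E
Answer: 1, 2, 6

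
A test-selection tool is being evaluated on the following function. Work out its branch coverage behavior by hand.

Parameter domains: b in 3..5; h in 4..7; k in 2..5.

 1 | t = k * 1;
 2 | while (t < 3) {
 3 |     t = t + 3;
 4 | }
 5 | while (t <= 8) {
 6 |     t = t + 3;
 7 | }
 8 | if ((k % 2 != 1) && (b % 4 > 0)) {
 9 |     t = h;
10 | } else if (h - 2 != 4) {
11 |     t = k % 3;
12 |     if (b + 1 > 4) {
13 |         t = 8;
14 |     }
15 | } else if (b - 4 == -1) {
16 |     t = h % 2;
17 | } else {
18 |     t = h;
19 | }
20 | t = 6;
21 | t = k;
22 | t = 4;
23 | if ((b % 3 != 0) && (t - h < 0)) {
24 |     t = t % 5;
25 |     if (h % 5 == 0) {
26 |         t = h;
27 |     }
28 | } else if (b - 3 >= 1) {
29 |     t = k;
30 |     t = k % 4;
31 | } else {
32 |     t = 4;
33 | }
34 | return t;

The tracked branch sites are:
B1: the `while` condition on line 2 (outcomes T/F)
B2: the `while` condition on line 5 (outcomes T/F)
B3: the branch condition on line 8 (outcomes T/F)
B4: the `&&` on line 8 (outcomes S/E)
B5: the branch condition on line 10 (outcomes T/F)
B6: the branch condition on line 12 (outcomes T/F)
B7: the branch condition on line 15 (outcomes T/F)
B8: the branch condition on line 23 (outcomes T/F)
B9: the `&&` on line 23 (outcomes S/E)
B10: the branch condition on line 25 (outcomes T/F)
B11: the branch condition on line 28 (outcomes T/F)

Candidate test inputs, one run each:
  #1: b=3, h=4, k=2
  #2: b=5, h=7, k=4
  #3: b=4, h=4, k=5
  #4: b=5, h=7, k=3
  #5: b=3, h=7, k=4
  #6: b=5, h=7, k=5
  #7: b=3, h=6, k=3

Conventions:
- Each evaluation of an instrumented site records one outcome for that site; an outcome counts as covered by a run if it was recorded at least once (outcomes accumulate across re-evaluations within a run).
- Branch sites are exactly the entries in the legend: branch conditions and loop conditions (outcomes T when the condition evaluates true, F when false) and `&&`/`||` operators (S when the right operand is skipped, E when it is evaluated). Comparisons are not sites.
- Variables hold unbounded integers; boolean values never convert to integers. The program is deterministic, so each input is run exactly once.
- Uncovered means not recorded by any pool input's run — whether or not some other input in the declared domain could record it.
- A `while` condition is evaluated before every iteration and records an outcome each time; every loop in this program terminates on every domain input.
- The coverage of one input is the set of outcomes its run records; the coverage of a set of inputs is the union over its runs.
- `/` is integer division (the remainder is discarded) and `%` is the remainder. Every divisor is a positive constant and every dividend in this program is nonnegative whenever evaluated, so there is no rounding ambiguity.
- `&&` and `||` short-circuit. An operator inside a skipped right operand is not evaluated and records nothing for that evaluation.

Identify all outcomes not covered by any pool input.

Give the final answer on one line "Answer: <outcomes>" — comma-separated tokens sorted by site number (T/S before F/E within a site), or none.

run #1 (b=3, h=4, k=2) records B1=T, B1=F, B2=T, B2=F, B3=T, B4=E, B8=F, B9=S, B11=F
run #2 (b=5, h=7, k=4) records B1=F, B2=T, B2=F, B3=T, B4=E, B8=T, B9=E, B10=F
run #3 (b=4, h=4, k=5) records B1=F, B2=T, B2=F, B3=F, B4=S, B5=T, B6=T, B8=F, B9=E, B11=T
run #4 (b=5, h=7, k=3) records B1=F, B2=T, B2=F, B3=F, B4=S, B5=T, B6=T, B8=T, B9=E, B10=F
run #5 (b=3, h=7, k=4) records B1=F, B2=T, B2=F, B3=T, B4=E, B8=F, B9=S, B11=F
run #6 (b=5, h=7, k=5) records B1=F, B2=T, B2=F, B3=F, B4=S, B5=T, B6=T, B8=T, B9=E, B10=F
run #7 (b=3, h=6, k=3) records B1=F, B2=T, B2=F, B3=F, B4=S, B5=F, B7=T, B8=F, B9=S, B11=F
union over the pool: B1=T, B1=F, B2=T, B2=F, B3=T, B3=F, B4=S, B4=E, B5=T, B5=F, B6=T, B7=T, B8=T, B8=F, B9=S, B9=E, B10=F, B11=T, B11=F
uncovered (3 of 22): B6=F, B7=F, B10=T

Answer: B6=F, B7=F, B10=T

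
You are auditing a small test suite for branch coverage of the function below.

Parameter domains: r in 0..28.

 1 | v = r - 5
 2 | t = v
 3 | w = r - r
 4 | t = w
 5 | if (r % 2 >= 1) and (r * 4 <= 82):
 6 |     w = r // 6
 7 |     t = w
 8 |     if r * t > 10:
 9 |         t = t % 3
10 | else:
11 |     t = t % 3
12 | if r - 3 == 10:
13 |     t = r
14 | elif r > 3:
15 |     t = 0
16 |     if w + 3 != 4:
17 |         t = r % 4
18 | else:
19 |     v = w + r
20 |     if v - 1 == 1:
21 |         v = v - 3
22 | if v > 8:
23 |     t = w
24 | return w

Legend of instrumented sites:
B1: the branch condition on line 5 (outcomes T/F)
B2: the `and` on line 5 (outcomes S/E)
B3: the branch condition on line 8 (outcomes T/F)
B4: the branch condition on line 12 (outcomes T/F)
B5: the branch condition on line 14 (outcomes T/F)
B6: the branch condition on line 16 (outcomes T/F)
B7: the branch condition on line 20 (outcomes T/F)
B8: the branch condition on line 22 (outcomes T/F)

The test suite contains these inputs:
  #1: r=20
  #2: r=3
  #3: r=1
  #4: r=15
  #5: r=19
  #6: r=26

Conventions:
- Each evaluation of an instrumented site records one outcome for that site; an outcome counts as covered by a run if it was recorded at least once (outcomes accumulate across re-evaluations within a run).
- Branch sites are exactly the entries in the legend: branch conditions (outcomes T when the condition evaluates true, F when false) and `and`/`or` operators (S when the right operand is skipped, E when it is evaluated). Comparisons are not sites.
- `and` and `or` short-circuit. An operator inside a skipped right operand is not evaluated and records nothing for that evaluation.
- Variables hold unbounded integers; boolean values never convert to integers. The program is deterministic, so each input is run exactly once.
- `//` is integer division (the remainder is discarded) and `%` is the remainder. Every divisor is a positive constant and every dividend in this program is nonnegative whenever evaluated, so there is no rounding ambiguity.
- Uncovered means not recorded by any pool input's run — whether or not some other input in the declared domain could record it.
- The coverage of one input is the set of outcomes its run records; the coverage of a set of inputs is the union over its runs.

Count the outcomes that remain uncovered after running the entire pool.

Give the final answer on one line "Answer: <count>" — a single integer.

#1 (r=20) -> B2->S, B1->F, B4->F, B5->T, B6->T, B8->T; covered: B1=F, B2=S, B4=F, B5=T, B6=T, B8=T
#2 (r=3) -> B2->E, B1->T, B3->F, B4->F, B5->F, B7->F, B8->F; covered: B1=T, B2=E, B3=F, B4=F, B5=F, B7=F, B8=F
#3 (r=1) -> B2->E, B1->T, B3->F, B4->F, B5->F, B7->F, B8->F; covered: B1=T, B2=E, B3=F, B4=F, B5=F, B7=F, B8=F
#4 (r=15) -> B2->E, B1->T, B3->T, B4->F, B5->T, B6->T, B8->T; covered: B1=T, B2=E, B3=T, B4=F, B5=T, B6=T, B8=T
#5 (r=19) -> B2->E, B1->T, B3->T, B4->F, B5->T, B6->T, B8->T; covered: B1=T, B2=E, B3=T, B4=F, B5=T, B6=T, B8=T
#6 (r=26) -> B2->S, B1->F, B4->F, B5->T, B6->T, B8->T; covered: B1=F, B2=S, B4=F, B5=T, B6=T, B8=T
union over the pool: B1=T, B1=F, B2=S, B2=E, B3=T, B3=F, B4=F, B5=T, B5=F, B6=T, B7=F, B8=T, B8=F
uncovered (3 of 16): B4=T, B6=F, B7=T

Answer: 3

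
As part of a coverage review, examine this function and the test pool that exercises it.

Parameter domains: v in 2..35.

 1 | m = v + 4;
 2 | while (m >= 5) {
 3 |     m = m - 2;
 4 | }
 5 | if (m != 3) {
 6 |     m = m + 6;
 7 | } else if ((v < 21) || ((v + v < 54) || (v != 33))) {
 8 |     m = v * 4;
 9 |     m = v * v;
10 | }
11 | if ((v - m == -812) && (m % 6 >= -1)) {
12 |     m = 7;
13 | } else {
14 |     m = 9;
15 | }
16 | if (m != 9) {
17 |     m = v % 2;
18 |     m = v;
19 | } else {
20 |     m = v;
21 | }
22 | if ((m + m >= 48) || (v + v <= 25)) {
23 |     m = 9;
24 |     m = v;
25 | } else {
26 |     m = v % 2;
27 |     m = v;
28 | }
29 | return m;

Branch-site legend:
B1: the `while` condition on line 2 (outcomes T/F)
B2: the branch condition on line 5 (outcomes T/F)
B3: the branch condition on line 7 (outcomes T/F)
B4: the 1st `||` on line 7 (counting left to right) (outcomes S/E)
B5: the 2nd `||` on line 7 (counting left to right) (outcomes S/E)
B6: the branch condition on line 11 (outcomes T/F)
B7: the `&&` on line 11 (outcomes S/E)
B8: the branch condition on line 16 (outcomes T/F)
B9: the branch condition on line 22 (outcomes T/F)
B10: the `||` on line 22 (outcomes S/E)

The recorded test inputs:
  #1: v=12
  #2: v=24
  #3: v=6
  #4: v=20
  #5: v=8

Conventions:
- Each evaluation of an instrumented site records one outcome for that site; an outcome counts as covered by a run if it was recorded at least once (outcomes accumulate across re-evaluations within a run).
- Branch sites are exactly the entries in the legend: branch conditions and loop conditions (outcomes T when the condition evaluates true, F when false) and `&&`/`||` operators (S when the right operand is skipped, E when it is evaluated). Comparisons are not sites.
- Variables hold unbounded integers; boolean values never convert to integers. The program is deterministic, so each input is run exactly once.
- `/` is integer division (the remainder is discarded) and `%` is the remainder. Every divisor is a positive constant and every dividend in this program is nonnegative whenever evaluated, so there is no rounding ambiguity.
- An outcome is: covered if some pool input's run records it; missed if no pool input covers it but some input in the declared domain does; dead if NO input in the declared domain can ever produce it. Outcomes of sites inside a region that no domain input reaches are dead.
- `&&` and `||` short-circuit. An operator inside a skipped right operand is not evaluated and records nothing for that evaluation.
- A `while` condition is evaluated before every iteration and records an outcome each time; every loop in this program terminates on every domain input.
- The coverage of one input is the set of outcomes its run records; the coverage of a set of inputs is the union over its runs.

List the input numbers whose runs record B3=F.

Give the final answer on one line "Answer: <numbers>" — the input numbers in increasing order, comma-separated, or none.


input #1 (v=12): does not produce B3=F
input #2 (v=24): does not produce B3=F
input #3 (v=6): does not produce B3=F
input #4 (v=20): does not produce B3=F
input #5 (v=8): does not produce B3=F
Answer: none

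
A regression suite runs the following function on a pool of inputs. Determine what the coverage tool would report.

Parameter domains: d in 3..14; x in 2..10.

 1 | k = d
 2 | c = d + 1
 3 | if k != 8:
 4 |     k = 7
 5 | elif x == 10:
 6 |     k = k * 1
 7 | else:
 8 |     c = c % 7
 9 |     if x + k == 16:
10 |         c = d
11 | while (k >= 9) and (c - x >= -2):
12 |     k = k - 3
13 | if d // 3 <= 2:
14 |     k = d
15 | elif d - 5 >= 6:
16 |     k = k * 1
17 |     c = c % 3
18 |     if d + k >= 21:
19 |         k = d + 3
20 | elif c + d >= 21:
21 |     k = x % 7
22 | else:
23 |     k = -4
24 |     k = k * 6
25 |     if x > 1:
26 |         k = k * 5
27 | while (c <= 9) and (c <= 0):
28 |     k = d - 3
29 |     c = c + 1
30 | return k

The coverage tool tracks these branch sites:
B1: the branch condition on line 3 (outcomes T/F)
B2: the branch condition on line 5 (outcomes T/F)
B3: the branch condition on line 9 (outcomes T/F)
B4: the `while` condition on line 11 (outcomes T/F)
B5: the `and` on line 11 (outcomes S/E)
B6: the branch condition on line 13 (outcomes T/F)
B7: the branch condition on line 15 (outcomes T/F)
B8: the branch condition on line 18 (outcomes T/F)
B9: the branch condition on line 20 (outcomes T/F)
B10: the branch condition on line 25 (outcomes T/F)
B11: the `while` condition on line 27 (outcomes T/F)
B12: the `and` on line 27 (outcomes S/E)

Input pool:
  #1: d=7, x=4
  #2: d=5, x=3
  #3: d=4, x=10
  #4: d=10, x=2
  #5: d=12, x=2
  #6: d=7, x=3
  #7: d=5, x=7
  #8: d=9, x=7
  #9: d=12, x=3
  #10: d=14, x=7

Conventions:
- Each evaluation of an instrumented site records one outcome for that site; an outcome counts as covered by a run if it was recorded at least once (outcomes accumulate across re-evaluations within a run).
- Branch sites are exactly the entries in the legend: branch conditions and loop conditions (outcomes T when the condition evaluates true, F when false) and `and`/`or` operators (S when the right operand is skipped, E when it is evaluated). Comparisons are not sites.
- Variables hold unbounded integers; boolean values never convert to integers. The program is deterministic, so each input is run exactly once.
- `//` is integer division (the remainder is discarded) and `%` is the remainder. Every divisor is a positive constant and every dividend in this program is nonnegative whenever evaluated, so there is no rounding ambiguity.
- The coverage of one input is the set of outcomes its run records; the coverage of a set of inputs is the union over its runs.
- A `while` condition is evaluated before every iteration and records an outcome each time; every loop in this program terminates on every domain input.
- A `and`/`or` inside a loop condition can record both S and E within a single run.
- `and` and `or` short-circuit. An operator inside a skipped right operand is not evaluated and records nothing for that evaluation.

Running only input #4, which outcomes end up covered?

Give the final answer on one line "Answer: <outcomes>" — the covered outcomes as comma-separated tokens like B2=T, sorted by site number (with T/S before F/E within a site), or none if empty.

Simulating input #4 (d=10, x=2) step by step:
  B1->T, B5->S, B4->F, B6->F, B7->F, B9->T, B12->S, B11->F
collecting distinct outcomes: B1=T, B4=F, B5=S, B6=F, B7=F, B9=T, B11=F, B12=S

Answer: B1=T, B4=F, B5=S, B6=F, B7=F, B9=T, B11=F, B12=S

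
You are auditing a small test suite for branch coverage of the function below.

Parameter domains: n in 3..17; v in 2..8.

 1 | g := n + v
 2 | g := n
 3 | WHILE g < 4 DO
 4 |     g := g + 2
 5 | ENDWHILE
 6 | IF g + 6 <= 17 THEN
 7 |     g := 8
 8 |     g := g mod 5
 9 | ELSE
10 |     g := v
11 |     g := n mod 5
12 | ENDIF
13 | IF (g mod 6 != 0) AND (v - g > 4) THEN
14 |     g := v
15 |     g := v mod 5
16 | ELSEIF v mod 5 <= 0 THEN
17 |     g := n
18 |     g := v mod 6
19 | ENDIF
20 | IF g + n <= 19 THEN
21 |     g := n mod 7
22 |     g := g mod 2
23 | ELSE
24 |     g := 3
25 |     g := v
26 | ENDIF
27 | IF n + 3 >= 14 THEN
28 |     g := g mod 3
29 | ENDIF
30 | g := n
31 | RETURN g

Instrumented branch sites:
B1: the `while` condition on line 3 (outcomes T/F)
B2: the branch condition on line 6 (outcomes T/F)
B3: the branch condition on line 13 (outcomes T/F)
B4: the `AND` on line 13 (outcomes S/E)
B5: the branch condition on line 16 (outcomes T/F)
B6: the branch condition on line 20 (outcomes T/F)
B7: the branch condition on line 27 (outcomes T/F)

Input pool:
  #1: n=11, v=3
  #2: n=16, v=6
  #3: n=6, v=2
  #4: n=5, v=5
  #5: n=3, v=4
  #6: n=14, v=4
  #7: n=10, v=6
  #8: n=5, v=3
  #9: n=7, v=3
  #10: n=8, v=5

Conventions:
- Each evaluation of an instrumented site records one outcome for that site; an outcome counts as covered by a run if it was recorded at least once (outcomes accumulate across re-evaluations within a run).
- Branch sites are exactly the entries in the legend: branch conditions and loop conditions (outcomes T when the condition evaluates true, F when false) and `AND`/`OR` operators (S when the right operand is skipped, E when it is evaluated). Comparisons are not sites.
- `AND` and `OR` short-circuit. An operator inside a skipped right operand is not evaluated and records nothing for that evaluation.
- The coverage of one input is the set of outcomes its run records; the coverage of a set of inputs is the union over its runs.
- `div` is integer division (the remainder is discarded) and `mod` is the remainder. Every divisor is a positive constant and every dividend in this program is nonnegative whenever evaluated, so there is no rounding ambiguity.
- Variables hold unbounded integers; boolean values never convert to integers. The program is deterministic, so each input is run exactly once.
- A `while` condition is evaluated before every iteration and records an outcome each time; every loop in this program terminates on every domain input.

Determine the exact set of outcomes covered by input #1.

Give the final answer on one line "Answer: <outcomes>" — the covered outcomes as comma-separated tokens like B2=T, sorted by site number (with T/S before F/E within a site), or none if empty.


Simulating input #1 (n=11, v=3) step by step:
  B1->F, B2->T, B4->E, B3->F, B5->F, B6->T, B7->T
distinct outcomes covered: B1=F, B2=T, B3=F, B4=E, B5=F, B6=T, B7=T
Answer: B1=F, B2=T, B3=F, B4=E, B5=F, B6=T, B7=T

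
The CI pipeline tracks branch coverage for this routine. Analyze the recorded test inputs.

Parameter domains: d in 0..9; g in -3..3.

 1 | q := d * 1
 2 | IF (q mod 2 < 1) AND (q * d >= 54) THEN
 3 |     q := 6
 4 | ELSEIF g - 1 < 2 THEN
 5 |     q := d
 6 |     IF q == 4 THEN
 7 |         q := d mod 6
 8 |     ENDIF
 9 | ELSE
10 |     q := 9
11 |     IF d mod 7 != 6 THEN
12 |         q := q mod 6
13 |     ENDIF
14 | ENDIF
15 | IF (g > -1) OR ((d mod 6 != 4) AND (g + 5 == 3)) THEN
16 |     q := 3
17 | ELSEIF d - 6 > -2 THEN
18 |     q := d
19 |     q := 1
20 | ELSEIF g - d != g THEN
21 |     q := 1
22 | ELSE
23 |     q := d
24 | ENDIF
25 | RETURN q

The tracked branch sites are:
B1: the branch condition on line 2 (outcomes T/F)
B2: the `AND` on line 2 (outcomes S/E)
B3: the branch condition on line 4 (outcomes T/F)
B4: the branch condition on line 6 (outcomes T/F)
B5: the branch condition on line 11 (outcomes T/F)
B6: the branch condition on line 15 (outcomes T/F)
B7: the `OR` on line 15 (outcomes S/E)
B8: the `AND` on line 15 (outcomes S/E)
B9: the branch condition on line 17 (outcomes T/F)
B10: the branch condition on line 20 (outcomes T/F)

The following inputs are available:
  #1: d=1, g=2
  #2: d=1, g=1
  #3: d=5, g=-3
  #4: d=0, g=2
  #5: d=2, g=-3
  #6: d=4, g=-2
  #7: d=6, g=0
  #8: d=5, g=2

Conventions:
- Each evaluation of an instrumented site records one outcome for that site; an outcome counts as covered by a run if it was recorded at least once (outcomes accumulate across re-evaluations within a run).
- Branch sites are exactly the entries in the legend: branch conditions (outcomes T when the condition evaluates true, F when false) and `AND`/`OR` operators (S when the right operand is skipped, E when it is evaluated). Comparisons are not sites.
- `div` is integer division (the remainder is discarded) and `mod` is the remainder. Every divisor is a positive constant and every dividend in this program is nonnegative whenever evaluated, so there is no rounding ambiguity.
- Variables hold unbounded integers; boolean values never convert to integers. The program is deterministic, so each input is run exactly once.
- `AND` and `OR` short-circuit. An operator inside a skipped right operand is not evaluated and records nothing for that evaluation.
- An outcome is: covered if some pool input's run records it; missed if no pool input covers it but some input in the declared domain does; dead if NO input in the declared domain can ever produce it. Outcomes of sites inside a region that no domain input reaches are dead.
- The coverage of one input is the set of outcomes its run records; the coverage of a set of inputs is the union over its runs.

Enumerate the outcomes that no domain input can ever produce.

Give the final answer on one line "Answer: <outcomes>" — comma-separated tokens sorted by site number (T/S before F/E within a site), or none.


sweeping the full domain (70 inputs) for each outcome:
  reachable outcomes have witnesses, e.g. B1=T (e.g. d=8, g=-3), B1=F (e.g. d=0, g=-3), B2=S (e.g. d=1, g=-3), B2=E (e.g. d=0, g=-3)
Answer: none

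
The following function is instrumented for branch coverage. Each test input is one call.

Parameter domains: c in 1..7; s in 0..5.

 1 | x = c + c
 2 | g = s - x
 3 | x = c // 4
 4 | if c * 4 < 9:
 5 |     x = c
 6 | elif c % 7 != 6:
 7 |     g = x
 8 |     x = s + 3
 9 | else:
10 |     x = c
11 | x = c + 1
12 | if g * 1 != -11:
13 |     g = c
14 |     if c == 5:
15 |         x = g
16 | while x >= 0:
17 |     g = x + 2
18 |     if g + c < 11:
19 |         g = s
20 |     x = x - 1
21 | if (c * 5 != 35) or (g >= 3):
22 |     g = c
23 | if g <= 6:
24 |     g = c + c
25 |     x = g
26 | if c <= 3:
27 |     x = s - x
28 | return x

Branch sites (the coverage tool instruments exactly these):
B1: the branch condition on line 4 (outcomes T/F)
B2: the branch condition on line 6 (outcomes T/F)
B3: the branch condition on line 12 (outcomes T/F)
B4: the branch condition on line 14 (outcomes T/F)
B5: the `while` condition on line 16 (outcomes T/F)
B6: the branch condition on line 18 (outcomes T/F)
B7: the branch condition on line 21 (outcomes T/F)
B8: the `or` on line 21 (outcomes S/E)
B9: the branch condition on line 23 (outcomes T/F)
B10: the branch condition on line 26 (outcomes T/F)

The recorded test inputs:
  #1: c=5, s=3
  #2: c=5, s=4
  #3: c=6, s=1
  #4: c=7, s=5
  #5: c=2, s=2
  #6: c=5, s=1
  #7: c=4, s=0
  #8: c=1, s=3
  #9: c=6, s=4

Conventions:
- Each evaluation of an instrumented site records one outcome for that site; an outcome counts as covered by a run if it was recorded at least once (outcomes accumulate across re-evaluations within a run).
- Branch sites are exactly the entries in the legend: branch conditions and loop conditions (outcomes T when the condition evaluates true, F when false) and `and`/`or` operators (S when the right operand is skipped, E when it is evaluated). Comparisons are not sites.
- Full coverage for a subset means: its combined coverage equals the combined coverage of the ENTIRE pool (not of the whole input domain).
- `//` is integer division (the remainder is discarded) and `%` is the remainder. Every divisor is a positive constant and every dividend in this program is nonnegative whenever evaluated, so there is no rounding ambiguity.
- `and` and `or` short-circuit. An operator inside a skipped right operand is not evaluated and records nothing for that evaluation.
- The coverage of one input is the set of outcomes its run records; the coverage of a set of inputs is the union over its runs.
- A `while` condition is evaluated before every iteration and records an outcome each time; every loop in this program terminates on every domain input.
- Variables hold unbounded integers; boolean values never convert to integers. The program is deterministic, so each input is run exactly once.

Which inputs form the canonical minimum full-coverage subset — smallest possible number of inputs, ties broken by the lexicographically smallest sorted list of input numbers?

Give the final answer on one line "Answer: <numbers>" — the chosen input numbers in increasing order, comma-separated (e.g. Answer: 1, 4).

run #1 (c=5, s=3) records B1=F, B2=T, B3=T, B4=T, B5=T, B5=F, B6=T, B6=F, B7=T, B8=S, B9=T, B10=F
run #2 (c=5, s=4) records B1=F, B2=T, B3=T, B4=T, B5=T, B5=F, B6=T, B6=F, B7=T, B8=S, B9=T, B10=F
run #3 (c=6, s=1) records B1=F, B2=F, B3=F, B5=T, B5=F, B6=T, B6=F, B7=T, B8=S, B9=T, B10=F
run #4 (c=7, s=5) records B1=F, B2=T, B3=T, B4=F, B5=T, B5=F, B6=T, B6=F, B7=T, B8=E, B9=F, B10=F
run #5 (c=2, s=2) records B1=T, B3=T, B4=F, B5=T, B5=F, B6=T, B7=T, B8=S, B9=T, B10=T
run #6 (c=5, s=1) records B1=F, B2=T, B3=T, B4=T, B5=T, B5=F, B6=T, B6=F, B7=T, B8=S, B9=T, B10=F
run #7 (c=4, s=0) records B1=F, B2=T, B3=T, B4=F, B5=T, B5=F, B6=T, B6=F, B7=T, B8=S, B9=T, B10=F
run #8 (c=1, s=3) records B1=T, B3=T, B4=F, B5=T, B5=F, B6=T, B7=T, B8=S, B9=T, B10=T
run #9 (c=6, s=4) records B1=F, B2=F, B3=T, B4=F, B5=T, B5=F, B6=T, B6=F, B7=T, B8=S, B9=T, B10=F
together the pool reaches 19 outcomes: B1=T, B1=F, B2=T, B2=F, B3=T, B3=F, B4=T, B4=F, B5=T, B5=F, B6=T, B6=F, B7=T, B8=S, B8=E, B9=T, B9=F, B10=T, B10=F
every size-1 subset falls short of the 19 outcomes (best: 12/19)
every size-2 subset falls short of the 19 outcomes (best: 16/19)
every size-3 subset falls short of the 19 outcomes (best: 18/19)
the canonical winner is {1, 3, 4, 5}: size 4, full 19-outcome coverage, earliest index list among size-4 covers

Answer: 1, 3, 4, 5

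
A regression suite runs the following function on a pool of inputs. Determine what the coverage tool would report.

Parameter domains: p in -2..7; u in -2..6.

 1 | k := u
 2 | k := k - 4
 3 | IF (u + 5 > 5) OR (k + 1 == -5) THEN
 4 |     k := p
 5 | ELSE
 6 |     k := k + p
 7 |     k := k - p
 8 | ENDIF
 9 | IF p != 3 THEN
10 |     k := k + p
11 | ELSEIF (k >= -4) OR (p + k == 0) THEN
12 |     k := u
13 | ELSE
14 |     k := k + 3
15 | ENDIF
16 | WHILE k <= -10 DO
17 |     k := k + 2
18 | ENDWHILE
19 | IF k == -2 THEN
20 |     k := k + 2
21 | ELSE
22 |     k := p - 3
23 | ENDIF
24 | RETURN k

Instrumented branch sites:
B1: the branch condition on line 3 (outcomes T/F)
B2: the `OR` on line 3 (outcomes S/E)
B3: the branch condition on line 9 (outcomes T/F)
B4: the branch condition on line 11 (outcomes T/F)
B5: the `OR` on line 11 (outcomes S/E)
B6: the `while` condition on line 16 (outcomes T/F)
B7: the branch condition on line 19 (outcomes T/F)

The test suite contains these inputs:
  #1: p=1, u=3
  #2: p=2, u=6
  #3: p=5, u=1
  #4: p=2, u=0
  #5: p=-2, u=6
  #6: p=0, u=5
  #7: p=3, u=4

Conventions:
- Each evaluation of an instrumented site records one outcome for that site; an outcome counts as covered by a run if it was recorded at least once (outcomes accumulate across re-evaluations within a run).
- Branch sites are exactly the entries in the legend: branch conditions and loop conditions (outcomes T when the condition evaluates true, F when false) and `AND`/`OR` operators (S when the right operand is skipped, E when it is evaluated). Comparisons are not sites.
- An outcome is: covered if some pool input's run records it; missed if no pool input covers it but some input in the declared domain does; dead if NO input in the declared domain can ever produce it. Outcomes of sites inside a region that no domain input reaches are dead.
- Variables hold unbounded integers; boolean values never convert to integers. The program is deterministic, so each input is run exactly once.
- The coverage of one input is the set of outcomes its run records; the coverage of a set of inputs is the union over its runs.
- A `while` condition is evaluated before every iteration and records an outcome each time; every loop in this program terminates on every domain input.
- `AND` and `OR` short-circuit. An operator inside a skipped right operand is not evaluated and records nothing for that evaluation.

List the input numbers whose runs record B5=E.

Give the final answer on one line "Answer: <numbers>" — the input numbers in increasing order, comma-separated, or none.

input #1 (p=1, u=3): does not record B5=E
input #2 (p=2, u=6): does not record B5=E
input #3 (p=5, u=1): does not record B5=E
input #4 (p=2, u=0): does not record B5=E
input #5 (p=-2, u=6): does not record B5=E
input #6 (p=0, u=5): does not record B5=E
input #7 (p=3, u=4): does not record B5=E

Answer: none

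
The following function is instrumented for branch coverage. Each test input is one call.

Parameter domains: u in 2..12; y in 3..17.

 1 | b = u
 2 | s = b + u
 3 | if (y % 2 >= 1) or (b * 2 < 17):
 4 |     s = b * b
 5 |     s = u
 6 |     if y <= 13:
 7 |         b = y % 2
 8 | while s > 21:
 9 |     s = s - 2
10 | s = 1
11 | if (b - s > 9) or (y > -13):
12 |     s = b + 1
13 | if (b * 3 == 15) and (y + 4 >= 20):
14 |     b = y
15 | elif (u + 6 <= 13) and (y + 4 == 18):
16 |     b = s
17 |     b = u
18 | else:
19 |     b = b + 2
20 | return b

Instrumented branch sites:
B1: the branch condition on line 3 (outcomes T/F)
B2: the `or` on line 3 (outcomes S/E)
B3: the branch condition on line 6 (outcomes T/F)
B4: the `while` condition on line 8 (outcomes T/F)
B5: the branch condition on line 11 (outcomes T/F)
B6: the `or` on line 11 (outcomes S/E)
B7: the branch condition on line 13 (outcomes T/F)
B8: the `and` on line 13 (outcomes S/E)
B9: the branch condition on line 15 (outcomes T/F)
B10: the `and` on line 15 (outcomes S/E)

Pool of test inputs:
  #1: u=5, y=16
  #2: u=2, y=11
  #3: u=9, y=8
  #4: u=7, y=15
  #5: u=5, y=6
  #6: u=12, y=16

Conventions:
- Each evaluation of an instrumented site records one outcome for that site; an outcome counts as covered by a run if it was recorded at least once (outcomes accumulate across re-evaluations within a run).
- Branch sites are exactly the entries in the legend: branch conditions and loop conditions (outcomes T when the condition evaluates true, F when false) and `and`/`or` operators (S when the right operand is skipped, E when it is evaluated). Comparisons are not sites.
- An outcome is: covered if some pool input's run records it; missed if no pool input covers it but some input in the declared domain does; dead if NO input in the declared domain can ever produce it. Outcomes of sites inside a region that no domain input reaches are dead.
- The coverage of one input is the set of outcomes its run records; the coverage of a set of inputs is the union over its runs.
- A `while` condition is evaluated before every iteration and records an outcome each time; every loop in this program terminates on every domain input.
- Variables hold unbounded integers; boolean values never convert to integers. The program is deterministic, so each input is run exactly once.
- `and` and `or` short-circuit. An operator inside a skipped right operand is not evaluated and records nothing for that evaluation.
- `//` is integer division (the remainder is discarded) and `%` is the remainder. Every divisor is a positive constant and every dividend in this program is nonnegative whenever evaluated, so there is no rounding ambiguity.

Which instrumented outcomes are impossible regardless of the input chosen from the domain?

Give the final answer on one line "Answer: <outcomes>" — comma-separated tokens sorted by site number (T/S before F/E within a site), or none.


sweeping the full domain (165 inputs) for each outcome:
  B5=F: zero occurrences over every domain input -> dead
  reachable outcomes have witnesses, e.g. B1=T (e.g. u=2, y=3), B1=F (e.g. u=9, y=4), B2=S (e.g. u=2, y=3), B2=E (e.g. u=2, y=4)
Answer: B5=F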